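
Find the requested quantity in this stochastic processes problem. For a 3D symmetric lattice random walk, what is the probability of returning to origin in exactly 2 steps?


P(return in 2 steps) = P(reverse first step) = 1/(2d)
= 1/6
= 0.1667

0.1667


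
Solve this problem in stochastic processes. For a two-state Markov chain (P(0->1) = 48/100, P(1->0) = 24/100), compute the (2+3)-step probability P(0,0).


P^5 = P^2 * P^3
Computing via matrix multiplication of the transition matrix.
Entry (0,0) of P^5 = 0.3345

0.3345


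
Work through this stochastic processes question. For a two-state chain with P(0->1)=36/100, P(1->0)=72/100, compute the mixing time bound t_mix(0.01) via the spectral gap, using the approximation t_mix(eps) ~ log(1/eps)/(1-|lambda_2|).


lambda_2 = |1 - p01 - p10| = |1 - 0.3600 - 0.7200| = 0.0800
t_mix ~ log(1/eps)/(1 - |lambda_2|)
= log(100)/(1 - 0.0800) = 4.6052/0.9200
= 5.0056

5.0056


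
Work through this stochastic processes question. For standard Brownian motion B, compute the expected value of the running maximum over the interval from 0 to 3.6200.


E(max B(s)) = sqrt(2t/pi)
= sqrt(2*3.6200/pi)
= sqrt(2.3046)
= 1.5181

1.5181


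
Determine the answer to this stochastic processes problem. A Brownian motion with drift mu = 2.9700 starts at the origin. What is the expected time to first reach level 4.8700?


Expected first passage time = a/mu
= 4.8700/2.9700
= 1.6397

1.6397


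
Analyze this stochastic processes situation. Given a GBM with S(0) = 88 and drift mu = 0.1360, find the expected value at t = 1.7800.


E[S(t)] = S(0) * exp(mu * t)
= 88 * exp(0.1360 * 1.7800)
= 88 * 1.2739
= 112.1029

112.1029


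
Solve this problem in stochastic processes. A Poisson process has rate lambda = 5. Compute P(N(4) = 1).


P(N(t)=k) = (lambda*t)^k * exp(-lambda*t) / k!
lambda*t = 20
= 20^1 * exp(-20) / 1!
= 20 * 2.0612e-09 / 1
= 4.1223e-08

4.1223e-08


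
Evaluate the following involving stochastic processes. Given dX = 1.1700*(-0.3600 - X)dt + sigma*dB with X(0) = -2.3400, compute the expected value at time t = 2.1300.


E[X(t)] = mu + (X(0) - mu)*exp(-theta*t)
= -0.3600 + (-2.3400 - -0.3600)*exp(-1.1700*2.1300)
= -0.3600 + -1.9800 * 0.0827
= -0.5238

-0.5238


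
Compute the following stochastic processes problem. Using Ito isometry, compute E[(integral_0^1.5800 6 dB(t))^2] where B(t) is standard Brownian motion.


By Ito isometry: E[(int f dB)^2] = int f^2 dt
= 6^2 * 1.5800
= 36 * 1.5800 = 56.8800

56.8800


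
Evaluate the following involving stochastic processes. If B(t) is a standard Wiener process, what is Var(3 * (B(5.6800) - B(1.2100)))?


Var(alpha*(B(t)-B(s))) = alpha^2 * (t-s)
= 3^2 * (5.6800 - 1.2100)
= 9 * 4.4700
= 40.2300

40.2300


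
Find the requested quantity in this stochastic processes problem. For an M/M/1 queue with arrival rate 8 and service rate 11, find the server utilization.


rho = lambda/mu
= 8/11
= 0.7273

0.7273


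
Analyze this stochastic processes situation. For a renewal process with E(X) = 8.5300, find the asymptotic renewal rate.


Long-run renewal rate = 1/E(X)
= 1/8.5300
= 0.1172

0.1172


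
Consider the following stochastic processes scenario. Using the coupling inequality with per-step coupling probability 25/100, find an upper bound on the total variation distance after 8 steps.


TV distance bound <= (1-delta)^n
= (1 - 0.2500)^8
= 0.7500^8
= 0.1001

0.1001


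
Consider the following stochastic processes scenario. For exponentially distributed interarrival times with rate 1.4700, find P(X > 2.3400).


P(X > t) = exp(-lambda * t)
= exp(-1.4700 * 2.3400)
= exp(-3.4398) = 0.0321

0.0321


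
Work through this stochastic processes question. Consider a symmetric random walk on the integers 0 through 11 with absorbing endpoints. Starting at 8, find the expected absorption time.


For symmetric RW on 0,...,N with absorbing barriers, E(i) = i*(N-i)
E(8) = 8 * 3 = 24

24


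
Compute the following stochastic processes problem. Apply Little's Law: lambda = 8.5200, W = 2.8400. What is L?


Little's Law: L = lambda * W
= 8.5200 * 2.8400
= 24.1968

24.1968


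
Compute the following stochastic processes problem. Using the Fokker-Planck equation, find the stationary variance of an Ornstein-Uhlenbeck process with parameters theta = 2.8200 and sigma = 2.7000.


Stationary variance = sigma^2 / (2*theta)
= 2.7000^2 / (2*2.8200)
= 7.2900 / 5.6400
= 1.2926

1.2926


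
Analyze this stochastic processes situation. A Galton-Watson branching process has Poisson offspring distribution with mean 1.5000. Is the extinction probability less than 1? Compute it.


Since mu = 1.5000 > 1, extinction prob q < 1.
Solve s = exp(mu*(s-1)) iteratively.
q = 0.4172

0.4172


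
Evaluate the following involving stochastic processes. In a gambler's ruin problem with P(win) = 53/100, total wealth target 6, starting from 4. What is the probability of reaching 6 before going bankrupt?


Gambler's ruin formula:
r = q/p = 0.4700/0.5300 = 0.8868
P(win) = (1 - r^i)/(1 - r^N)
= (1 - 0.8868^4)/(1 - 0.8868^6)
= 0.7428

0.7428


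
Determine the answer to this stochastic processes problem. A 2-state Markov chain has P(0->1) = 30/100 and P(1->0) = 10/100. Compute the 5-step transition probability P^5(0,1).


Computing P^5 by matrix multiplication.
P = [[0.7000, 0.3000], [0.1000, 0.9000]]
After raising P to the power 5:
P^5(0,1) = 0.6917

0.6917


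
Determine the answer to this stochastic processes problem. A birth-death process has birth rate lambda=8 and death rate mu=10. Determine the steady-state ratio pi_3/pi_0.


For birth-death process, pi_n/pi_0 = (lambda/mu)^n
= (8/10)^3
= 0.5120

0.5120


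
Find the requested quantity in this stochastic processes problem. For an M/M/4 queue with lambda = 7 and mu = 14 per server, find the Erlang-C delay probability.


a = lambda/mu = 0.5000
rho = a/c = 0.1250
Erlang-C formula applied:
C(c,a) = 0.0018

0.0018


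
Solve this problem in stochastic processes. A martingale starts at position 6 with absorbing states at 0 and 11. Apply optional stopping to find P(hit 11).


By optional stopping theorem: E(M at tau) = M(0) = 6
P(hit 11)*11 + P(hit 0)*0 = 6
P(hit 11) = (6 - 0)/(11 - 0) = 6/11 = 0.5455

0.5455


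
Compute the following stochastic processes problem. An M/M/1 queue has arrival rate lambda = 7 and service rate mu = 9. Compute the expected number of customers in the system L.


rho = 7/9 = 0.7778
L = rho/(1-rho)
= 0.7778/0.2222
= 3.5000

3.5000


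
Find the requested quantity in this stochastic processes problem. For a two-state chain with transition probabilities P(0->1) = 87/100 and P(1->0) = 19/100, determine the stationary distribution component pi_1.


Stationary distribution: pi_0 = p10/(p01+p10), pi_1 = p01/(p01+p10)
p01 = 0.8700, p10 = 0.1900
pi_1 = 0.8208

0.8208


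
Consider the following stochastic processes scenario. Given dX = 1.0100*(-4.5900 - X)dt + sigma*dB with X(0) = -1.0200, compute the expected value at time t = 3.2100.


E[X(t)] = mu + (X(0) - mu)*exp(-theta*t)
= -4.5900 + (-1.0200 - -4.5900)*exp(-1.0100*3.2100)
= -4.5900 + 3.5700 * 0.0391
= -4.4505

-4.4505


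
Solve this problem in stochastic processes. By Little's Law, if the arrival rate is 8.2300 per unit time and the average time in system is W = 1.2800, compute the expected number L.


Little's Law: L = lambda * W
= 8.2300 * 1.2800
= 10.5344

10.5344


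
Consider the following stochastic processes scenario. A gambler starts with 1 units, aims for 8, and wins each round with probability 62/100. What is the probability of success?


Gambler's ruin formula:
r = q/p = 0.3800/0.6200 = 0.6129
P(win) = (1 - r^i)/(1 - r^N)
= (1 - 0.6129^1)/(1 - 0.6129^8)
= 0.3950

0.3950


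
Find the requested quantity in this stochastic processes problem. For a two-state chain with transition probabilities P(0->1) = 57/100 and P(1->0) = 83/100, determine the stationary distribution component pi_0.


Stationary distribution: pi_0 = p10/(p01+p10), pi_1 = p01/(p01+p10)
p01 = 0.5700, p10 = 0.8300
pi_0 = 0.5929

0.5929


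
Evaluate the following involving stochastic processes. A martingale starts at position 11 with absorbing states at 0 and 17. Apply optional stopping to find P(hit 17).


By optional stopping theorem: E(M at tau) = M(0) = 11
P(hit 17)*17 + P(hit 0)*0 = 11
P(hit 17) = (11 - 0)/(17 - 0) = 11/17 = 0.6471

0.6471


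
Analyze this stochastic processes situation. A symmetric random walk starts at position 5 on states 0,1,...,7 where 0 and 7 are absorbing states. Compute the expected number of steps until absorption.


For symmetric RW on 0,...,N with absorbing barriers, E(i) = i*(N-i)
E(5) = 5 * 2 = 10

10


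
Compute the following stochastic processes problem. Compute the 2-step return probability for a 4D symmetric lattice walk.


P(return in 2 steps) = P(reverse first step) = 1/(2d)
= 1/8
= 0.1250

0.1250


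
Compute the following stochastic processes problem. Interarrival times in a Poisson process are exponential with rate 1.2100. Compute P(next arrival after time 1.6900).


P(X > t) = exp(-lambda * t)
= exp(-1.2100 * 1.6900)
= exp(-2.0449) = 0.1294

0.1294


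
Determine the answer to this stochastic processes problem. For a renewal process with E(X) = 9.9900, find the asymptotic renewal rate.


Long-run renewal rate = 1/E(X)
= 1/9.9900
= 0.1001

0.1001


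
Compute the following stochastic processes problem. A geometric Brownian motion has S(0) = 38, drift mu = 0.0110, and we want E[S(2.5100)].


E[S(t)] = S(0) * exp(mu * t)
= 38 * exp(0.0110 * 2.5100)
= 38 * 1.0280
= 39.0638

39.0638


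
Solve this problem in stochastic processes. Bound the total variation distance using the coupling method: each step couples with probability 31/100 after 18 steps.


TV distance bound <= (1-delta)^n
= (1 - 0.3100)^18
= 0.6900^18
= 0.0013

0.0013


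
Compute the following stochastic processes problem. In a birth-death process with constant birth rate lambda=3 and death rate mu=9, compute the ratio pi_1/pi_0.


For birth-death process, pi_n/pi_0 = (lambda/mu)^n
= (3/9)^1
= 0.3333

0.3333


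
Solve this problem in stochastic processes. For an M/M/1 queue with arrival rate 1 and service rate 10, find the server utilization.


rho = lambda/mu
= 1/10
= 0.1000

0.1000


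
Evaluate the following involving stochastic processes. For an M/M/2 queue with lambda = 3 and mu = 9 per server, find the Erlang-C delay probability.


a = lambda/mu = 0.3333
rho = a/c = 0.1667
Erlang-C formula applied:
C(c,a) = 0.0476

0.0476


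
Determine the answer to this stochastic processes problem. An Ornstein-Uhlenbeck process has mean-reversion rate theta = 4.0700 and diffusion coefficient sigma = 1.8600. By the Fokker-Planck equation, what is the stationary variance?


Stationary variance = sigma^2 / (2*theta)
= 1.8600^2 / (2*4.0700)
= 3.4596 / 8.1400
= 0.4250

0.4250


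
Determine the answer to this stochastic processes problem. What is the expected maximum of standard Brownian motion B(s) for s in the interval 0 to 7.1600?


E(max B(s)) = sqrt(2t/pi)
= sqrt(2*7.1600/pi)
= sqrt(4.5582)
= 2.1350

2.1350


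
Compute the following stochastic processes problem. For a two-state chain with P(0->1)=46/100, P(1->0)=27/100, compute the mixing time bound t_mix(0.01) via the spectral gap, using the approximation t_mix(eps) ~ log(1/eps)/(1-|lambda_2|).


lambda_2 = |1 - p01 - p10| = |1 - 0.4600 - 0.2700| = 0.2700
t_mix ~ log(1/eps)/(1 - |lambda_2|)
= log(100)/(1 - 0.2700) = 4.6052/0.7300
= 6.3085

6.3085


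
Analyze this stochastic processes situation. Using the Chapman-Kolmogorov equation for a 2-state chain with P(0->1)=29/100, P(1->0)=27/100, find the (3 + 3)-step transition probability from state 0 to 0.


P^6 = P^3 * P^3
Computing via matrix multiplication of the transition matrix.
Entry (0,0) of P^6 = 0.4859

0.4859


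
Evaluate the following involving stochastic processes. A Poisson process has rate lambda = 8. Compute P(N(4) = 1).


P(N(t)=k) = (lambda*t)^k * exp(-lambda*t) / k!
lambda*t = 32
= 32^1 * exp(-32) / 1!
= 32 * 1.2664e-14 / 1
= 4.0525e-13

4.0525e-13


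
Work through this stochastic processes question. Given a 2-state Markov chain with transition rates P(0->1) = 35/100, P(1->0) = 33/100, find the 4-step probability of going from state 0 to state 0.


Computing P^4 by matrix multiplication.
P = [[0.6500, 0.3500], [0.3300, 0.6700]]
After raising P to the power 4:
P^4(0,0) = 0.4907

0.4907


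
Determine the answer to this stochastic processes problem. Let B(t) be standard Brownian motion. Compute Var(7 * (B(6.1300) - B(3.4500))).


Var(alpha*(B(t)-B(s))) = alpha^2 * (t-s)
= 7^2 * (6.1300 - 3.4500)
= 49 * 2.6800
= 131.3200

131.3200


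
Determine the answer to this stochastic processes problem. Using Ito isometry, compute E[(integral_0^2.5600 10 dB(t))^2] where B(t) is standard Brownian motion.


By Ito isometry: E[(int f dB)^2] = int f^2 dt
= 10^2 * 2.5600
= 100 * 2.5600 = 256.0000

256.0000


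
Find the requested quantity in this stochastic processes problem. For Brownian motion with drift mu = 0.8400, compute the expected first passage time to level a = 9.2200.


Expected first passage time = a/mu
= 9.2200/0.8400
= 10.9762

10.9762


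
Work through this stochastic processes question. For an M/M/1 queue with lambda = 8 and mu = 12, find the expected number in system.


rho = 8/12 = 0.6667
L = rho/(1-rho)
= 0.6667/0.3333
= 2.0000

2.0000


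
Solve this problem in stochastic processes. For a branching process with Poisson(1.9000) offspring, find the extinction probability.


Since mu = 1.9000 > 1, extinction prob q < 1.
Solve s = exp(mu*(s-1)) iteratively.
q = 0.2328

0.2328


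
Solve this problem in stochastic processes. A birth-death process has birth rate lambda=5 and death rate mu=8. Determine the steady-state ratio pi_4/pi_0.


For birth-death process, pi_n/pi_0 = (lambda/mu)^n
= (5/8)^4
= 0.1526

0.1526


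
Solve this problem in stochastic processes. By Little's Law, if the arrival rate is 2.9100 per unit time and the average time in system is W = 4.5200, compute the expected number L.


Little's Law: L = lambda * W
= 2.9100 * 4.5200
= 13.1532

13.1532


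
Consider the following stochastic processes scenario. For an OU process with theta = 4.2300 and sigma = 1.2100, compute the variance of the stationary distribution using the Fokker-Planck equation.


Stationary variance = sigma^2 / (2*theta)
= 1.2100^2 / (2*4.2300)
= 1.4641 / 8.4600
= 0.1731

0.1731


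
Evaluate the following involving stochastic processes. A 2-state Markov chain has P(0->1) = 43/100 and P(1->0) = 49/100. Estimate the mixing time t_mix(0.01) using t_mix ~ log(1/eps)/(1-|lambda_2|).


lambda_2 = |1 - p01 - p10| = |1 - 0.4300 - 0.4900| = 0.0800
t_mix ~ log(1/eps)/(1 - |lambda_2|)
= log(100)/(1 - 0.0800) = 4.6052/0.9200
= 5.0056

5.0056


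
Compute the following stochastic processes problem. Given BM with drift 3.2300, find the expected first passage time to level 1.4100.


Expected first passage time = a/mu
= 1.4100/3.2300
= 0.4365

0.4365


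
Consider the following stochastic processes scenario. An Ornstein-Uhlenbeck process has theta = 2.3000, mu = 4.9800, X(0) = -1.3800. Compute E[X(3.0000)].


E[X(t)] = mu + (X(0) - mu)*exp(-theta*t)
= 4.9800 + (-1.3800 - 4.9800)*exp(-2.3000*3.0000)
= 4.9800 + -6.3600 * 0.0010
= 4.9736

4.9736


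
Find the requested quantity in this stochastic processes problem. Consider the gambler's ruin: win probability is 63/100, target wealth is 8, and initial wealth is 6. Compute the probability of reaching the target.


Gambler's ruin formula:
r = q/p = 0.3700/0.6300 = 0.5873
P(win) = (1 - r^i)/(1 - r^N)
= (1 - 0.5873^6)/(1 - 0.5873^8)
= 0.9727

0.9727


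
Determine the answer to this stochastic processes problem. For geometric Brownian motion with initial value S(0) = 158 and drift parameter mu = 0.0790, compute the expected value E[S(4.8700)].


E[S(t)] = S(0) * exp(mu * t)
= 158 * exp(0.0790 * 4.8700)
= 158 * 1.4692
= 232.1364

232.1364


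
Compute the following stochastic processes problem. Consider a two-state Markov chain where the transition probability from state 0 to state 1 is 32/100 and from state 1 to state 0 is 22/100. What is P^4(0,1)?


Computing P^4 by matrix multiplication.
P = [[0.6800, 0.3200], [0.2200, 0.7800]]
After raising P to the power 4:
P^4(0,1) = 0.5661

0.5661


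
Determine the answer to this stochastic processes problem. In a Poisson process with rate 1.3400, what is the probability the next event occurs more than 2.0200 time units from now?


P(X > t) = exp(-lambda * t)
= exp(-1.3400 * 2.0200)
= exp(-2.7068) = 0.0668

0.0668


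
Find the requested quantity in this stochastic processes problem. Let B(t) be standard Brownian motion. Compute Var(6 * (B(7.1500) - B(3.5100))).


Var(alpha*(B(t)-B(s))) = alpha^2 * (t-s)
= 6^2 * (7.1500 - 3.5100)
= 36 * 3.6400
= 131.0400

131.0400


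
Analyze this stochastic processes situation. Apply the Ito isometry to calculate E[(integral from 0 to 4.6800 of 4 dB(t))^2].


By Ito isometry: E[(int f dB)^2] = int f^2 dt
= 4^2 * 4.6800
= 16 * 4.6800 = 74.8800

74.8800


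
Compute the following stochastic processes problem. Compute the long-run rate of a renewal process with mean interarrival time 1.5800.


Long-run renewal rate = 1/E(X)
= 1/1.5800
= 0.6329

0.6329


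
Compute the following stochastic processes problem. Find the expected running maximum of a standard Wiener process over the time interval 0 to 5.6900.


E(max B(s)) = sqrt(2t/pi)
= sqrt(2*5.6900/pi)
= sqrt(3.6224)
= 1.9033

1.9033


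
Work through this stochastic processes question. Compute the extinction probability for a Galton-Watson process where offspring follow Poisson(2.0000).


Since mu = 2.0000 > 1, extinction prob q < 1.
Solve s = exp(mu*(s-1)) iteratively.
q = 0.2032

0.2032


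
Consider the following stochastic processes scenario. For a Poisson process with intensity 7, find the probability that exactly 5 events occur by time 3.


P(N(t)=k) = (lambda*t)^k * exp(-lambda*t) / k!
lambda*t = 21
= 21^5 * exp(-21) / 5!
= 4084101 * 7.5826e-10 / 120
= 2.5807e-05

2.5807e-05


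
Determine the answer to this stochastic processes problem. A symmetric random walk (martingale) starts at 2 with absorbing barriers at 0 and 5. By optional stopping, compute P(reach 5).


By optional stopping theorem: E(M at tau) = M(0) = 2
P(hit 5)*5 + P(hit 0)*0 = 2
P(hit 5) = (2 - 0)/(5 - 0) = 2/5 = 0.4000

0.4000


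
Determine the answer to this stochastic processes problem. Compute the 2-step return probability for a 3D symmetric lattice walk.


P(return in 2 steps) = P(reverse first step) = 1/(2d)
= 1/6
= 0.1667

0.1667


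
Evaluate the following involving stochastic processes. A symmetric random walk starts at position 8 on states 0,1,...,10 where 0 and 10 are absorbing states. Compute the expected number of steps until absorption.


For symmetric RW on 0,...,N with absorbing barriers, E(i) = i*(N-i)
E(8) = 8 * 2 = 16

16


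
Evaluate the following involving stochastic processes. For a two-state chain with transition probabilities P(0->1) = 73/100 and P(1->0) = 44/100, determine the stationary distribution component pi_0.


Stationary distribution: pi_0 = p10/(p01+p10), pi_1 = p01/(p01+p10)
p01 = 0.7300, p10 = 0.4400
pi_0 = 0.3761

0.3761


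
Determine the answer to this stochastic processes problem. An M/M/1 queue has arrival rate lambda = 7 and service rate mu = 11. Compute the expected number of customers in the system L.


rho = 7/11 = 0.6364
L = rho/(1-rho)
= 0.6364/0.3636
= 1.7500

1.7500


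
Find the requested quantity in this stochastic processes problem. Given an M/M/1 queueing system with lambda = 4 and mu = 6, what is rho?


rho = lambda/mu
= 4/6
= 0.6667

0.6667


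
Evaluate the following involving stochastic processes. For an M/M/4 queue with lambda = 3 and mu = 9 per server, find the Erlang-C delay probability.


a = lambda/mu = 0.3333
rho = a/c = 0.0833
Erlang-C formula applied:
C(c,a) = 4.0209e-04

4.0209e-04


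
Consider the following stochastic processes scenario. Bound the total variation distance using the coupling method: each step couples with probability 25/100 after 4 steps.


TV distance bound <= (1-delta)^n
= (1 - 0.2500)^4
= 0.7500^4
= 0.3164

0.3164


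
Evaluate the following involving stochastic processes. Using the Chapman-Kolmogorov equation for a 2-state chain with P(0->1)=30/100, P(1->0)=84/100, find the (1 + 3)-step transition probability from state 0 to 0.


P^4 = P^1 * P^3
Computing via matrix multiplication of the transition matrix.
Entry (0,0) of P^4 = 0.7369

0.7369


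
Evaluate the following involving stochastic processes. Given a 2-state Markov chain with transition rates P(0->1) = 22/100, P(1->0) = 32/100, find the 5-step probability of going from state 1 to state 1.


Computing P^5 by matrix multiplication.
P = [[0.7800, 0.2200], [0.3200, 0.6800]]
After raising P to the power 5:
P^5(1,1) = 0.4196

0.4196


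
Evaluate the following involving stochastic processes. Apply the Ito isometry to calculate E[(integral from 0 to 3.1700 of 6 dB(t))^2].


By Ito isometry: E[(int f dB)^2] = int f^2 dt
= 6^2 * 3.1700
= 36 * 3.1700 = 114.1200

114.1200


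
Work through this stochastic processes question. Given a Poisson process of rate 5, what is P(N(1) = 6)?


P(N(t)=k) = (lambda*t)^k * exp(-lambda*t) / k!
lambda*t = 5
= 5^6 * exp(-5) / 6!
= 15625 * 0.0067 / 720
= 0.1462

0.1462


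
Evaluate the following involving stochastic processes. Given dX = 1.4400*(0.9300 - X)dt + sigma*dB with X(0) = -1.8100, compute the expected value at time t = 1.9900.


E[X(t)] = mu + (X(0) - mu)*exp(-theta*t)
= 0.9300 + (-1.8100 - 0.9300)*exp(-1.4400*1.9900)
= 0.9300 + -2.7400 * 0.0569
= 0.7740

0.7740


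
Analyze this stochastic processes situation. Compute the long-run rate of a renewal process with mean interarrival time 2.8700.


Long-run renewal rate = 1/E(X)
= 1/2.8700
= 0.3484

0.3484


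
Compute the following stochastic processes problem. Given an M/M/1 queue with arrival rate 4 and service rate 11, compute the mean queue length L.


rho = 4/11 = 0.3636
L = rho/(1-rho)
= 0.3636/0.6364
= 0.5714

0.5714


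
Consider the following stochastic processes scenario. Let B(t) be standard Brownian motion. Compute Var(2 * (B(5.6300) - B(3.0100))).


Var(alpha*(B(t)-B(s))) = alpha^2 * (t-s)
= 2^2 * (5.6300 - 3.0100)
= 4 * 2.6200
= 10.4800

10.4800


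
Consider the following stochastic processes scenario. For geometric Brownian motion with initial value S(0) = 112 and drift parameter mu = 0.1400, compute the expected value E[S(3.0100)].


E[S(t)] = S(0) * exp(mu * t)
= 112 * exp(0.1400 * 3.0100)
= 112 * 1.5241
= 170.6985

170.6985


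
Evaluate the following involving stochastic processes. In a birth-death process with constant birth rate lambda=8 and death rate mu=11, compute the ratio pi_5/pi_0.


For birth-death process, pi_n/pi_0 = (lambda/mu)^n
= (8/11)^5
= 0.2035

0.2035


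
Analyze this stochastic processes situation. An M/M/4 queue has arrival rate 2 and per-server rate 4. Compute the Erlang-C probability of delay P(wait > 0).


a = lambda/mu = 0.5000
rho = a/c = 0.1250
Erlang-C formula applied:
C(c,a) = 0.0018

0.0018


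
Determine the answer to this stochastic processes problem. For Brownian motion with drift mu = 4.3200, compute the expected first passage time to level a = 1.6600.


Expected first passage time = a/mu
= 1.6600/4.3200
= 0.3843

0.3843


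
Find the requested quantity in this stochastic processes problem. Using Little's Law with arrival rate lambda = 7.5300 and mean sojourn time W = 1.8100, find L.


Little's Law: L = lambda * W
= 7.5300 * 1.8100
= 13.6293

13.6293


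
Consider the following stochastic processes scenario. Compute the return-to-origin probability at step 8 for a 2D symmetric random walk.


P = C(8,4)^2 / 4^8
= 70^2 / 65536
= 4900 / 65536
= 0.0748

0.0748


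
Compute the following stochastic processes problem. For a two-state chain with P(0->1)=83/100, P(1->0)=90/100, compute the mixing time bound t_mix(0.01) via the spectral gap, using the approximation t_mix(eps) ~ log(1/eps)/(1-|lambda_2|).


lambda_2 = |1 - p01 - p10| = |1 - 0.8300 - 0.9000| = 0.7300
t_mix ~ log(1/eps)/(1 - |lambda_2|)
= log(100)/(1 - 0.7300) = 4.6052/0.2700
= 17.0562

17.0562


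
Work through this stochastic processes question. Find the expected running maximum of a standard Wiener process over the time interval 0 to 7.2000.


E(max B(s)) = sqrt(2t/pi)
= sqrt(2*7.2000/pi)
= sqrt(4.5837)
= 2.1409

2.1409


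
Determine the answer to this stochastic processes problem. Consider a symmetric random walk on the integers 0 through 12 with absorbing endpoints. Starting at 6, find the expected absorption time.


For symmetric RW on 0,...,N with absorbing barriers, E(i) = i*(N-i)
E(6) = 6 * 6 = 36

36


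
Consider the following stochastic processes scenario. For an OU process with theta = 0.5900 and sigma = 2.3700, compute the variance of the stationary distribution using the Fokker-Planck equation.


Stationary variance = sigma^2 / (2*theta)
= 2.3700^2 / (2*0.5900)
= 5.6169 / 1.1800
= 4.7601

4.7601


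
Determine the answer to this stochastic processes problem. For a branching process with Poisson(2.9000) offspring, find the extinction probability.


Since mu = 2.9000 > 1, extinction prob q < 1.
Solve s = exp(mu*(s-1)) iteratively.
q = 0.0668

0.0668


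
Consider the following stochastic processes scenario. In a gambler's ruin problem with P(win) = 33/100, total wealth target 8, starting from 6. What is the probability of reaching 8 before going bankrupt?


Gambler's ruin formula:
r = q/p = 0.6700/0.3300 = 2.0303
P(win) = (1 - r^i)/(1 - r^N)
= (1 - 2.0303^6)/(1 - 2.0303^8)
= 0.2400

0.2400


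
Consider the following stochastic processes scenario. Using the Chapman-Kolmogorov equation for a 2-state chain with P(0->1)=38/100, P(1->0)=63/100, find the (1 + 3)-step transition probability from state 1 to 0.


P^4 = P^1 * P^3
Computing via matrix multiplication of the transition matrix.
Entry (1,0) of P^4 = 0.6238

0.6238


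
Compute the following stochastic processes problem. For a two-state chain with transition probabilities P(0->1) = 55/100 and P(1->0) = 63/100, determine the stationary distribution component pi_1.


Stationary distribution: pi_0 = p10/(p01+p10), pi_1 = p01/(p01+p10)
p01 = 0.5500, p10 = 0.6300
pi_1 = 0.4661

0.4661


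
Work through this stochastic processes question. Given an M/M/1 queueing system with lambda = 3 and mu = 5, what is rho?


rho = lambda/mu
= 3/5
= 0.6000

0.6000


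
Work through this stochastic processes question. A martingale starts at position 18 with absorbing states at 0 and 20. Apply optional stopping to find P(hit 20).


By optional stopping theorem: E(M at tau) = M(0) = 18
P(hit 20)*20 + P(hit 0)*0 = 18
P(hit 20) = (18 - 0)/(20 - 0) = 9/10 = 0.9000

0.9000


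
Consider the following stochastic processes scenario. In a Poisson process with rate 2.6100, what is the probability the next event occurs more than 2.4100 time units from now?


P(X > t) = exp(-lambda * t)
= exp(-2.6100 * 2.4100)
= exp(-6.2901) = 0.0019

0.0019


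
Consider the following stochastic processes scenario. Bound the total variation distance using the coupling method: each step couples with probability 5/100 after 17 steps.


TV distance bound <= (1-delta)^n
= (1 - 0.0500)^17
= 0.9500^17
= 0.4181

0.4181


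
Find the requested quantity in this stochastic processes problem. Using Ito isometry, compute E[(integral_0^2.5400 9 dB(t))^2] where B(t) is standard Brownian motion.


By Ito isometry: E[(int f dB)^2] = int f^2 dt
= 9^2 * 2.5400
= 81 * 2.5400 = 205.7400

205.7400


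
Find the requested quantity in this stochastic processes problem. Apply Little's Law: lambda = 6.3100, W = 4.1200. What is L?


Little's Law: L = lambda * W
= 6.3100 * 4.1200
= 25.9972

25.9972


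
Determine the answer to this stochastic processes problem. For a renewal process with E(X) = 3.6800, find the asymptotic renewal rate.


Long-run renewal rate = 1/E(X)
= 1/3.6800
= 0.2717

0.2717


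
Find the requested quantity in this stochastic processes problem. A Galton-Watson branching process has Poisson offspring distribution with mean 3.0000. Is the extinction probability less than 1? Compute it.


Since mu = 3.0000 > 1, extinction prob q < 1.
Solve s = exp(mu*(s-1)) iteratively.
q = 0.0595

0.0595


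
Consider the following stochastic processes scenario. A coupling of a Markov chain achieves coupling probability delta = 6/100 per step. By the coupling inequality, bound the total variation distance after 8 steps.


TV distance bound <= (1-delta)^n
= (1 - 0.0600)^8
= 0.9400^8
= 0.6096

0.6096


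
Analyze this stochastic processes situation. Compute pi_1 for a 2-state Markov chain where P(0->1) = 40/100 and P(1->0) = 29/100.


Stationary distribution: pi_0 = p10/(p01+p10), pi_1 = p01/(p01+p10)
p01 = 0.4000, p10 = 0.2900
pi_1 = 0.5797

0.5797


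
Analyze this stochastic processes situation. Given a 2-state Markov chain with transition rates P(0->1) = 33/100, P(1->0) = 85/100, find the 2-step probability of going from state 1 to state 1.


Computing P^2 by matrix multiplication.
P = [[0.6700, 0.3300], [0.8500, 0.1500]]
After raising P to the power 2:
P^2(1,1) = 0.3030

0.3030


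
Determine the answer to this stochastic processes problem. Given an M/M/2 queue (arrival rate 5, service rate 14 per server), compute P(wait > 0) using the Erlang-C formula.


a = lambda/mu = 0.3571
rho = a/c = 0.1786
Erlang-C formula applied:
C(c,a) = 0.0541

0.0541


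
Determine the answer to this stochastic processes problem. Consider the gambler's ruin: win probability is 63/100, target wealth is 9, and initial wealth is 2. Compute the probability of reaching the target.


Gambler's ruin formula:
r = q/p = 0.3700/0.6300 = 0.5873
P(win) = (1 - r^i)/(1 - r^N)
= (1 - 0.5873^2)/(1 - 0.5873^9)
= 0.6606

0.6606


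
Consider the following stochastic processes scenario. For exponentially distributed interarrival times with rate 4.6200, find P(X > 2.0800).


P(X > t) = exp(-lambda * t)
= exp(-4.6200 * 2.0800)
= exp(-9.6096) = 6.7082e-05

6.7082e-05


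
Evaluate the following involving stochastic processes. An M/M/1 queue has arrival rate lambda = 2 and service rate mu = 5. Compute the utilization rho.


rho = lambda/mu
= 2/5
= 0.4000

0.4000


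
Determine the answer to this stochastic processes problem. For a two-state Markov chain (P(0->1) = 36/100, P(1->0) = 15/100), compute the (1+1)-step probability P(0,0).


P^2 = P^1 * P^1
Computing via matrix multiplication of the transition matrix.
Entry (0,0) of P^2 = 0.4636

0.4636


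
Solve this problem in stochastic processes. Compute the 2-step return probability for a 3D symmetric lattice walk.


P(return in 2 steps) = P(reverse first step) = 1/(2d)
= 1/6
= 0.1667

0.1667


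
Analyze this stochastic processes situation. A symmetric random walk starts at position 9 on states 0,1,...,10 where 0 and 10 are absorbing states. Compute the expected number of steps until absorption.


For symmetric RW on 0,...,N with absorbing barriers, E(i) = i*(N-i)
E(9) = 9 * 1 = 9

9


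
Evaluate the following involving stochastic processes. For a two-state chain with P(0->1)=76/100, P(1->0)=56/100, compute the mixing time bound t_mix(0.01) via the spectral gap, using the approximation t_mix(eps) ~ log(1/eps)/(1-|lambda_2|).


lambda_2 = |1 - p01 - p10| = |1 - 0.7600 - 0.5600| = 0.3200
t_mix ~ log(1/eps)/(1 - |lambda_2|)
= log(100)/(1 - 0.3200) = 4.6052/0.6800
= 6.7723

6.7723


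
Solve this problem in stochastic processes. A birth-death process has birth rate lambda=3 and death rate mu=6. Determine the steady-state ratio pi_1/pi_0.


For birth-death process, pi_n/pi_0 = (lambda/mu)^n
= (3/6)^1
= 0.5000

0.5000


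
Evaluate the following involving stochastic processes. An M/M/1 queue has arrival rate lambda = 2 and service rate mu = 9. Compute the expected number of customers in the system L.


rho = 2/9 = 0.2222
L = rho/(1-rho)
= 0.2222/0.7778
= 0.2857

0.2857


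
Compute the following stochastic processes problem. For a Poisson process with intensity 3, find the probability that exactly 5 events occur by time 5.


P(N(t)=k) = (lambda*t)^k * exp(-lambda*t) / k!
lambda*t = 15
= 15^5 * exp(-15) / 5!
= 759375 * 3.0590e-07 / 120
= 0.0019

0.0019


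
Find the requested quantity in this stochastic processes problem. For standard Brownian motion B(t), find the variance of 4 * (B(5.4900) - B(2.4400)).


Var(alpha*(B(t)-B(s))) = alpha^2 * (t-s)
= 4^2 * (5.4900 - 2.4400)
= 16 * 3.0500
= 48.8000

48.8000


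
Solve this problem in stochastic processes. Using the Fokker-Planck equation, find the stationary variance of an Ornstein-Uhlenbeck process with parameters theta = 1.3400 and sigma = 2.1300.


Stationary variance = sigma^2 / (2*theta)
= 2.1300^2 / (2*1.3400)
= 4.5369 / 2.6800
= 1.6929

1.6929


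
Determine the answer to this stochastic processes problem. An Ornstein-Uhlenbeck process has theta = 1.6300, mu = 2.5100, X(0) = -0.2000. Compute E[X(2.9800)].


E[X(t)] = mu + (X(0) - mu)*exp(-theta*t)
= 2.5100 + (-0.2000 - 2.5100)*exp(-1.6300*2.9800)
= 2.5100 + -2.7100 * 0.0078
= 2.4889

2.4889


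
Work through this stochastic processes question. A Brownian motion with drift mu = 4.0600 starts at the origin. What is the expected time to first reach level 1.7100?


Expected first passage time = a/mu
= 1.7100/4.0600
= 0.4212

0.4212


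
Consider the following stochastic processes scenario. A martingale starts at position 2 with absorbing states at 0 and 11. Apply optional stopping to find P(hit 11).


By optional stopping theorem: E(M at tau) = M(0) = 2
P(hit 11)*11 + P(hit 0)*0 = 2
P(hit 11) = (2 - 0)/(11 - 0) = 2/11 = 0.1818

0.1818


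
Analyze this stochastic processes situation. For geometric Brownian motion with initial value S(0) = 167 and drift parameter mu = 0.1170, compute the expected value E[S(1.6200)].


E[S(t)] = S(0) * exp(mu * t)
= 167 * exp(0.1170 * 1.6200)
= 167 * 1.2087
= 201.8518

201.8518


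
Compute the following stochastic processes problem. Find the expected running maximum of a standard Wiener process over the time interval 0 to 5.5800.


E(max B(s)) = sqrt(2t/pi)
= sqrt(2*5.5800/pi)
= sqrt(3.5523)
= 1.8848

1.8848


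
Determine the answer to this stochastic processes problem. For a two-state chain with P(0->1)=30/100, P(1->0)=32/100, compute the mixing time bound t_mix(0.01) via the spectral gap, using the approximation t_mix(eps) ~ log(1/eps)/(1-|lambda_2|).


lambda_2 = |1 - p01 - p10| = |1 - 0.3000 - 0.3200| = 0.3800
t_mix ~ log(1/eps)/(1 - |lambda_2|)
= log(100)/(1 - 0.3800) = 4.6052/0.6200
= 7.4277

7.4277


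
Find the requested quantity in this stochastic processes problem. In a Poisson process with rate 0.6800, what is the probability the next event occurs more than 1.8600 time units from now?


P(X > t) = exp(-lambda * t)
= exp(-0.6800 * 1.8600)
= exp(-1.2648) = 0.2823

0.2823


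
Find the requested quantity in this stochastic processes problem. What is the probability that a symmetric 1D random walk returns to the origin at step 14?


P(S(14) = 0) = C(14,7) / 4^7
= 3432 / 16384
= 0.2095

0.2095


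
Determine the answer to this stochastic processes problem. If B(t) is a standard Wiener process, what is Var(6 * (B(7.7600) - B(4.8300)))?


Var(alpha*(B(t)-B(s))) = alpha^2 * (t-s)
= 6^2 * (7.7600 - 4.8300)
= 36 * 2.9300
= 105.4800

105.4800


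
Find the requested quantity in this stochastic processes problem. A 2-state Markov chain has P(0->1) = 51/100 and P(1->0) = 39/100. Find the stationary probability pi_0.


Stationary distribution: pi_0 = p10/(p01+p10), pi_1 = p01/(p01+p10)
p01 = 0.5100, p10 = 0.3900
pi_0 = 0.4333

0.4333


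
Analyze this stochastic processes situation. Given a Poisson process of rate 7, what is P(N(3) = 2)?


P(N(t)=k) = (lambda*t)^k * exp(-lambda*t) / k!
lambda*t = 21
= 21^2 * exp(-21) / 2!
= 441 * 7.5826e-10 / 2
= 1.6720e-07

1.6720e-07


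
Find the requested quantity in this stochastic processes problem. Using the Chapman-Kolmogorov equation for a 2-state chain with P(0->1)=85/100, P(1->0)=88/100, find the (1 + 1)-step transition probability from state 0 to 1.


P^2 = P^1 * P^1
Computing via matrix multiplication of the transition matrix.
Entry (0,1) of P^2 = 0.2295

0.2295


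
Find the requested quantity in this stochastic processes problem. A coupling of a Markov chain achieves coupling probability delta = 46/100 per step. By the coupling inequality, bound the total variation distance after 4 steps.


TV distance bound <= (1-delta)^n
= (1 - 0.4600)^4
= 0.5400^4
= 0.0850

0.0850


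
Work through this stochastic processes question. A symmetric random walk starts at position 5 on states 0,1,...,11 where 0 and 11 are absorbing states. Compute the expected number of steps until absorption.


For symmetric RW on 0,...,N with absorbing barriers, E(i) = i*(N-i)
E(5) = 5 * 6 = 30

30


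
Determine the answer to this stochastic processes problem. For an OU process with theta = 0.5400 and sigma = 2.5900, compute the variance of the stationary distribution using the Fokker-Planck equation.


Stationary variance = sigma^2 / (2*theta)
= 2.5900^2 / (2*0.5400)
= 6.7081 / 1.0800
= 6.2112

6.2112


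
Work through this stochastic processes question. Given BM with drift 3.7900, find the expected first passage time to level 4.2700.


Expected first passage time = a/mu
= 4.2700/3.7900
= 1.1266

1.1266


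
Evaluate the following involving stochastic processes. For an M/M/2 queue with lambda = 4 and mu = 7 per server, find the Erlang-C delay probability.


a = lambda/mu = 0.5714
rho = a/c = 0.2857
Erlang-C formula applied:
C(c,a) = 0.1270

0.1270


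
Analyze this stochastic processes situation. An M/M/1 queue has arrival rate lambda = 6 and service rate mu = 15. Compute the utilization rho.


rho = lambda/mu
= 6/15
= 0.4000

0.4000


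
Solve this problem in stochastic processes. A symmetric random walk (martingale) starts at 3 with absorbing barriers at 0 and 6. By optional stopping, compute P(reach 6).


By optional stopping theorem: E(M at tau) = M(0) = 3
P(hit 6)*6 + P(hit 0)*0 = 3
P(hit 6) = (3 - 0)/(6 - 0) = 1/2 = 0.5000

0.5000


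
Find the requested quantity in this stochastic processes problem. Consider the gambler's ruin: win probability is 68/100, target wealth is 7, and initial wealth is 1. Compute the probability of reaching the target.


Gambler's ruin formula:
r = q/p = 0.3200/0.6800 = 0.4706
P(win) = (1 - r^i)/(1 - r^N)
= (1 - 0.4706^1)/(1 - 0.4706^7)
= 0.5321

0.5321


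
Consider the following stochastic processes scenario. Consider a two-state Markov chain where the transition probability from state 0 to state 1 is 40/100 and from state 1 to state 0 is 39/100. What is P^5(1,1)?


Computing P^5 by matrix multiplication.
P = [[0.6000, 0.4000], [0.3900, 0.6100]]
After raising P to the power 5:
P^5(1,1) = 0.5065

0.5065


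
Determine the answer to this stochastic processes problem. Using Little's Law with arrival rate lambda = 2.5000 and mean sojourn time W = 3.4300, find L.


Little's Law: L = lambda * W
= 2.5000 * 3.4300
= 8.5750

8.5750


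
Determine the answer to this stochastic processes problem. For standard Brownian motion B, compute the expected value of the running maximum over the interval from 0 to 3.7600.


E(max B(s)) = sqrt(2t/pi)
= sqrt(2*3.7600/pi)
= sqrt(2.3937)
= 1.5472

1.5472
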